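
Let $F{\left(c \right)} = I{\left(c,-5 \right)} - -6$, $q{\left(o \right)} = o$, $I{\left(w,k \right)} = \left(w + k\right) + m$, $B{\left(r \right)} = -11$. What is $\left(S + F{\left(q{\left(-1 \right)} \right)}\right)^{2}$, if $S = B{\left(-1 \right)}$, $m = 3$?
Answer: $64$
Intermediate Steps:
$I{\left(w,k \right)} = 3 + k + w$ ($I{\left(w,k \right)} = \left(w + k\right) + 3 = \left(k + w\right) + 3 = 3 + k + w$)
$S = -11$
$F{\left(c \right)} = 4 + c$ ($F{\left(c \right)} = \left(3 - 5 + c\right) - -6 = \left(-2 + c\right) + 6 = 4 + c$)
$\left(S + F{\left(q{\left(-1 \right)} \right)}\right)^{2} = \left(-11 + \left(4 - 1\right)\right)^{2} = \left(-11 + 3\right)^{2} = \left(-8\right)^{2} = 64$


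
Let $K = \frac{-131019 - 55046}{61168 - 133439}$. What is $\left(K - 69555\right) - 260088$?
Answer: $- \frac{23823443188}{72271} \approx -3.2964 \cdot 10^{5}$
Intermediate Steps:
$K = \frac{186065}{72271}$ ($K = - \frac{186065}{-72271} = \left(-186065\right) \left(- \frac{1}{72271}\right) = \frac{186065}{72271} \approx 2.5745$)
$\left(K - 69555\right) - 260088 = \left(\frac{186065}{72271} - 69555\right) - 260088 = - \frac{5026623340}{72271} - 260088 = - \frac{23823443188}{72271}$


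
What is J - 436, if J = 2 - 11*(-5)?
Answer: -379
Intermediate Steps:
J = 57 (J = 2 + 55 = 57)
J - 436 = 57 - 436 = -379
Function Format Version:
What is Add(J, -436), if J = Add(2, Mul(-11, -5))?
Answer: -379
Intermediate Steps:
J = 57 (J = Add(2, 55) = 57)
Add(J, -436) = Add(57, -436) = -379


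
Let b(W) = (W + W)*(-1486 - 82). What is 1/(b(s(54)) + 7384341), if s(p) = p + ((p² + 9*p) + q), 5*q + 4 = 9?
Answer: -1/3456811 ≈ -2.8928e-7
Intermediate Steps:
q = 1 (q = -⅘ + (⅕)*9 = -⅘ + 9/5 = 1)
s(p) = 1 + p² + 10*p (s(p) = p + ((p² + 9*p) + 1) = p + (1 + p² + 9*p) = 1 + p² + 10*p)
b(W) = -3136*W (b(W) = (2*W)*(-1568) = -3136*W)
1/(b(s(54)) + 7384341) = 1/(-3136*(1 + 54² + 10*54) + 7384341) = 1/(-3136*(1 + 2916 + 540) + 7384341) = 1/(-3136*3457 + 7384341) = 1/(-10841152 + 7384341) = 1/(-3456811) = -1/3456811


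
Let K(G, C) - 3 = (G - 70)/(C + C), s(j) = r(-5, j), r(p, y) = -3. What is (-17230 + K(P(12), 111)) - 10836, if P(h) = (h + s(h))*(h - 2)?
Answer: -3114983/111 ≈ -28063.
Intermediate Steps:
s(j) = -3
P(h) = (-3 + h)*(-2 + h) (P(h) = (h - 3)*(h - 2) = (-3 + h)*(-2 + h))
K(G, C) = 3 + (-70 + G)/(2*C) (K(G, C) = 3 + (G - 70)/(C + C) = 3 + (-70 + G)/((2*C)) = 3 + (-70 + G)*(1/(2*C)) = 3 + (-70 + G)/(2*C))
(-17230 + K(P(12), 111)) - 10836 = (-17230 + (½)*(-70 + (6 + 12² - 5*12) + 6*111)/111) - 10836 = (-17230 + (½)*(1/111)*(-70 + (6 + 144 - 60) + 666)) - 10836 = (-17230 + (½)*(1/111)*(-70 + 90 + 666)) - 10836 = (-17230 + (½)*(1/111)*686) - 10836 = (-17230 + 343/111) - 10836 = -1912187/111 - 10836 = -3114983/111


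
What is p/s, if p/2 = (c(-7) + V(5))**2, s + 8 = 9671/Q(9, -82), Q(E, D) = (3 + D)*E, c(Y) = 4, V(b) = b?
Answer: -115182/15359 ≈ -7.4993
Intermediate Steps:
Q(E, D) = E*(3 + D)
s = -15359/711 (s = -8 + 9671/((9*(3 - 82))) = -8 + 9671/((9*(-79))) = -8 + 9671/(-711) = -8 + 9671*(-1/711) = -8 - 9671/711 = -15359/711 ≈ -21.602)
p = 162 (p = 2*(4 + 5)**2 = 2*9**2 = 2*81 = 162)
p/s = 162/(-15359/711) = 162*(-711/15359) = -115182/15359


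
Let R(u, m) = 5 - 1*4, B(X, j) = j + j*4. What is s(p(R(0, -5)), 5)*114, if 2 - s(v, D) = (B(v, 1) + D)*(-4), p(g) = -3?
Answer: 4788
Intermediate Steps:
B(X, j) = 5*j (B(X, j) = j + 4*j = 5*j)
R(u, m) = 1 (R(u, m) = 5 - 4 = 1)
s(v, D) = 22 + 4*D (s(v, D) = 2 - (5*1 + D)*(-4) = 2 - (5 + D)*(-4) = 2 - (-20 - 4*D) = 2 + (20 + 4*D) = 22 + 4*D)
s(p(R(0, -5)), 5)*114 = (22 + 4*5)*114 = (22 + 20)*114 = 42*114 = 4788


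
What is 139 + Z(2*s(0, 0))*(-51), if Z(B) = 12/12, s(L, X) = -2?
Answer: 88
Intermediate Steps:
Z(B) = 1 (Z(B) = 12*(1/12) = 1)
139 + Z(2*s(0, 0))*(-51) = 139 + 1*(-51) = 139 - 51 = 88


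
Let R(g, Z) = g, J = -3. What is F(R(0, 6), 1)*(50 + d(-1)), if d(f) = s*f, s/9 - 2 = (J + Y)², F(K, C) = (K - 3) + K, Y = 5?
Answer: 12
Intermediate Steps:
F(K, C) = -3 + 2*K (F(K, C) = (-3 + K) + K = -3 + 2*K)
s = 54 (s = 18 + 9*(-3 + 5)² = 18 + 9*2² = 18 + 9*4 = 18 + 36 = 54)
d(f) = 54*f
F(R(0, 6), 1)*(50 + d(-1)) = (-3 + 2*0)*(50 + 54*(-1)) = (-3 + 0)*(50 - 54) = -3*(-4) = 12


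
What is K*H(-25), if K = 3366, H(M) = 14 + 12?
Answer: 87516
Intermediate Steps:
H(M) = 26
K*H(-25) = 3366*26 = 87516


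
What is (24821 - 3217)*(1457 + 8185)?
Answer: 208305768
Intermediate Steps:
(24821 - 3217)*(1457 + 8185) = 21604*9642 = 208305768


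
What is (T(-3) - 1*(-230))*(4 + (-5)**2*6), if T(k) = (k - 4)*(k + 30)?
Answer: 6314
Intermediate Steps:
T(k) = (-4 + k)*(30 + k)
(T(-3) - 1*(-230))*(4 + (-5)**2*6) = ((-120 + (-3)**2 + 26*(-3)) - 1*(-230))*(4 + (-5)**2*6) = ((-120 + 9 - 78) + 230)*(4 + 25*6) = (-189 + 230)*(4 + 150) = 41*154 = 6314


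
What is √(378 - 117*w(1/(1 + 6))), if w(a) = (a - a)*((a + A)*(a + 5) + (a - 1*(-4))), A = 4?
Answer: 3*√42 ≈ 19.442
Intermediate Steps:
w(a) = 0 (w(a) = (a - a)*((a + 4)*(a + 5) + (a - 1*(-4))) = 0*((4 + a)*(5 + a) + (a + 4)) = 0*((4 + a)*(5 + a) + (4 + a)) = 0*(4 + a + (4 + a)*(5 + a)) = 0)
√(378 - 117*w(1/(1 + 6))) = √(378 - 117*0) = √(378 + 0) = √378 = 3*√42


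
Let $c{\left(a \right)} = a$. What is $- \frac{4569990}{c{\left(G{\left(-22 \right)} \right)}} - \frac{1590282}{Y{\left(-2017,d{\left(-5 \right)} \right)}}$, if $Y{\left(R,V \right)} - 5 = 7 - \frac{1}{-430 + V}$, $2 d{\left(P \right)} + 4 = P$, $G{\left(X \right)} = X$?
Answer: $\frac{4315496106}{57365} \approx 75229.0$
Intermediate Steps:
$d{\left(P \right)} = -2 + \frac{P}{2}$
$Y{\left(R,V \right)} = 12 - \frac{1}{-430 + V}$ ($Y{\left(R,V \right)} = 5 + \left(7 - \frac{1}{-430 + V}\right) = 12 - \frac{1}{-430 + V}$)
$- \frac{4569990}{c{\left(G{\left(-22 \right)} \right)}} - \frac{1590282}{Y{\left(-2017,d{\left(-5 \right)} \right)}} = - \frac{4569990}{-22} - \frac{1590282}{\frac{1}{-430 + \left(-2 + \frac{1}{2} \left(-5\right)\right)} \left(-5161 + 12 \left(-2 + \frac{1}{2} \left(-5\right)\right)\right)} = \left(-4569990\right) \left(- \frac{1}{22}\right) - \frac{1590282}{\frac{1}{-430 - \frac{9}{2}} \left(-5161 + 12 \left(-2 - \frac{5}{2}\right)\right)} = \frac{2284995}{11} - \frac{1590282}{\frac{1}{-430 - \frac{9}{2}} \left(-5161 + 12 \left(- \frac{9}{2}\right)\right)} = \frac{2284995}{11} - \frac{1590282}{\frac{1}{- \frac{869}{2}} \left(-5161 - 54\right)} = \frac{2284995}{11} - \frac{1590282}{\left(- \frac{2}{869}\right) \left(-5215\right)} = \frac{2284995}{11} - \frac{1590282}{\frac{10430}{869}} = \frac{2284995}{11} - \frac{690977529}{5215} = \frac{4315496106}{57365}$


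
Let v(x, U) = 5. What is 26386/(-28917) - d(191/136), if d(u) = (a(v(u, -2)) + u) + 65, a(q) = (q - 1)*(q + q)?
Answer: -24826259/231336 ≈ -107.32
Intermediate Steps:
a(q) = 2*q*(-1 + q) (a(q) = (-1 + q)*(2*q) = 2*q*(-1 + q))
d(u) = 105 + u (d(u) = (2*5*(-1 + 5) + u) + 65 = (2*5*4 + u) + 65 = (40 + u) + 65 = 105 + u)
26386/(-28917) - d(191/136) = 26386/(-28917) - (105 + 191/136) = 26386*(-1/28917) - (105 + 191*(1/136)) = -26386/28917 - (105 + 191/136) = -26386/28917 - 1*14471/136 = -26386/28917 - 14471/136 = -24826259/231336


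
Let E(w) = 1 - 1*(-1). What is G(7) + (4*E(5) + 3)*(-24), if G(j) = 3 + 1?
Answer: -260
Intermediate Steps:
E(w) = 2 (E(w) = 1 + 1 = 2)
G(j) = 4
G(7) + (4*E(5) + 3)*(-24) = 4 + (4*2 + 3)*(-24) = 4 + (8 + 3)*(-24) = 4 + 11*(-24) = 4 - 264 = -260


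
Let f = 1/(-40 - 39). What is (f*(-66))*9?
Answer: 594/79 ≈ 7.5190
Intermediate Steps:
f = -1/79 (f = 1/(-79) = -1/79 ≈ -0.012658)
(f*(-66))*9 = -1/79*(-66)*9 = (66/79)*9 = 594/79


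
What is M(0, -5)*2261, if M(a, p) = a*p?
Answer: 0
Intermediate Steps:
M(0, -5)*2261 = (0*(-5))*2261 = 0*2261 = 0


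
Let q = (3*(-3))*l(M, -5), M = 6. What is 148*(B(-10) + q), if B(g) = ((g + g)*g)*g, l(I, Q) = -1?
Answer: -294668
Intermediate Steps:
B(g) = 2*g**3 (B(g) = ((2*g)*g)*g = (2*g**2)*g = 2*g**3)
q = 9 (q = (3*(-3))*(-1) = -9*(-1) = 9)
148*(B(-10) + q) = 148*(2*(-10)**3 + 9) = 148*(2*(-1000) + 9) = 148*(-2000 + 9) = 148*(-1991) = -294668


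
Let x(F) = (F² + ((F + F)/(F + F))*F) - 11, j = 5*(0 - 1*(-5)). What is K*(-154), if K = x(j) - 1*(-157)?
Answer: -122584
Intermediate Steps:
j = 25 (j = 5*(0 + 5) = 5*5 = 25)
x(F) = -11 + F + F² (x(F) = (F² + ((2*F)/((2*F)))*F) - 11 = (F² + ((2*F)*(1/(2*F)))*F) - 11 = (F² + 1*F) - 11 = (F² + F) - 11 = (F + F²) - 11 = -11 + F + F²)
K = 796 (K = (-11 + 25 + 25²) - 1*(-157) = (-11 + 25 + 625) + 157 = 639 + 157 = 796)
K*(-154) = 796*(-154) = -122584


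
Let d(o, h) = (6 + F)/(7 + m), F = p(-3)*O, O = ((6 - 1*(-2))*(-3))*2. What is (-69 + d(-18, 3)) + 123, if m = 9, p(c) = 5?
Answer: 315/8 ≈ 39.375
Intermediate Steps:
O = -48 (O = ((6 + 2)*(-3))*2 = (8*(-3))*2 = -24*2 = -48)
F = -240 (F = 5*(-48) = -240)
d(o, h) = -117/8 (d(o, h) = (6 - 240)/(7 + 9) = -234/16 = -234*1/16 = -117/8)
(-69 + d(-18, 3)) + 123 = (-69 - 117/8) + 123 = -669/8 + 123 = 315/8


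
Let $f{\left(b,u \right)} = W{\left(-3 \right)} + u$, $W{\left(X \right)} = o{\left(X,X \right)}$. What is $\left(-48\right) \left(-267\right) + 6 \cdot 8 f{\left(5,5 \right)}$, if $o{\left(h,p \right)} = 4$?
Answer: $13248$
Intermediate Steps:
$W{\left(X \right)} = 4$
$f{\left(b,u \right)} = 4 + u$
$\left(-48\right) \left(-267\right) + 6 \cdot 8 f{\left(5,5 \right)} = \left(-48\right) \left(-267\right) + 6 \cdot 8 \left(4 + 5\right) = 12816 + 48 \cdot 9 = 12816 + 432 = 13248$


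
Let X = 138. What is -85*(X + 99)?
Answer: -20145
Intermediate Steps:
-85*(X + 99) = -85*(138 + 99) = -85*237 = -20145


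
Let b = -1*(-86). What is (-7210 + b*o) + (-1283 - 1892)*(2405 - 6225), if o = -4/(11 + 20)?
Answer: 375759646/31 ≈ 1.2121e+7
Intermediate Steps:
o = -4/31 ≈ -0.12903
b = 86
(-7210 + b*o) + (-1283 - 1892)*(2405 - 6225) = (-7210 + 86*(-4/31)) + (-1283 - 1892)*(2405 - 6225) = (-7210 - 344/31) - 3175*(-3820) = -223854/31 + 12128500 = 375759646/31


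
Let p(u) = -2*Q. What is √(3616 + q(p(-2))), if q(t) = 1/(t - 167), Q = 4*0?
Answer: √100846457/167 ≈ 60.133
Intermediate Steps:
Q = 0
p(u) = 0 (p(u) = -2*0 = 0)
q(t) = 1/(-167 + t)
√(3616 + q(p(-2))) = √(3616 + 1/(-167 + 0)) = √(3616 + 1/(-167)) = √(3616 - 1/167) = √(603871/167) = √100846457/167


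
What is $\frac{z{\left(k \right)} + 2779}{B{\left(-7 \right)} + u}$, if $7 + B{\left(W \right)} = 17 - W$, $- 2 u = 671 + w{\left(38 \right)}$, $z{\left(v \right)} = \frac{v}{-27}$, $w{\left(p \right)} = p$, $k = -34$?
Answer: $- \frac{150134}{18225} \approx -8.2378$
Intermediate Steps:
$z{\left(v \right)} = - \frac{v}{27}$ ($z{\left(v \right)} = v \left(- \frac{1}{27}\right) = - \frac{v}{27}$)
$u = - \frac{709}{2}$ ($u = - \frac{671 + 38}{2} = \left(- \frac{1}{2}\right) 709 = - \frac{709}{2} \approx -354.5$)
$B{\left(W \right)} = 10 - W$ ($B{\left(W \right)} = -7 - \left(-17 + W\right) = 10 - W$)
$\frac{z{\left(k \right)} + 2779}{B{\left(-7 \right)} + u} = \frac{\left(- \frac{1}{27}\right) \left(-34\right) + 2779}{\left(10 - -7\right) - \frac{709}{2}} = \frac{\frac{34}{27} + 2779}{\left(10 + 7\right) - \frac{709}{2}} = \frac{75067}{27 \left(17 - \frac{709}{2}\right)} = \frac{75067}{27 \left(- \frac{675}{2}\right)} = \frac{75067}{27} \left(- \frac{2}{675}\right) = - \frac{150134}{18225}$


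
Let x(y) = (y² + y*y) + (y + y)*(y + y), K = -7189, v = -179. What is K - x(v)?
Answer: -199435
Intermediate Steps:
x(y) = 6*y² (x(y) = (y² + y²) + (2*y)*(2*y) = 2*y² + 4*y² = 6*y²)
K - x(v) = -7189 - 6*(-179)² = -7189 - 6*32041 = -7189 - 1*192246 = -7189 - 192246 = -199435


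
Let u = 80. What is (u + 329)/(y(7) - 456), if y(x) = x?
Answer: -409/449 ≈ -0.91091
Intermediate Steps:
(u + 329)/(y(7) - 456) = (80 + 329)/(7 - 456) = 409/(-449) = 409*(-1/449) = -409/449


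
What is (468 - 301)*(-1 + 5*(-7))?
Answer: -6012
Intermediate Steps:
(468 - 301)*(-1 + 5*(-7)) = 167*(-1 - 35) = 167*(-36) = -6012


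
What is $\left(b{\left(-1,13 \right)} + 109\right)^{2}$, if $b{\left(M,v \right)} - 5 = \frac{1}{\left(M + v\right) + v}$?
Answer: $\frac{8128201}{625} \approx 13005.0$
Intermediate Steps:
$b{\left(M,v \right)} = 5 + \frac{1}{M + 2 v}$ ($b{\left(M,v \right)} = 5 + \frac{1}{\left(M + v\right) + v} = 5 + \frac{1}{M + 2 v}$)
$\left(b{\left(-1,13 \right)} + 109\right)^{2} = \left(\frac{1 + 5 \left(-1\right) + 10 \cdot 13}{-1 + 2 \cdot 13} + 109\right)^{2} = \left(\frac{1 - 5 + 130}{-1 + 26} + 109\right)^{2} = \left(\frac{1}{25} \cdot 126 + 109\right)^{2} = \left(\frac{126}{25} + 109\right)^{2} = \left(\frac{2851}{25}\right)^{2} = \frac{8128201}{625}$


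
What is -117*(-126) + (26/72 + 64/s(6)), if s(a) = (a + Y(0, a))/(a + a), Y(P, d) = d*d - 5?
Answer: 19664473/1332 ≈ 14763.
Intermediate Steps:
Y(P, d) = -5 + d² (Y(P, d) = d² - 5 = -5 + d²)
s(a) = (-5 + a + a²)/(2*a) (s(a) = (a + (-5 + a²))/(a + a) = (-5 + a + a²)/((2*a)) = (-5 + a + a²)*(1/(2*a)) = (-5 + a + a²)/(2*a))
-117*(-126) + (26/72 + 64/s(6)) = -117*(-126) + (26/72 + 64/(((½)*(-5 + 6 + 6²)/6))) = 14742 + (26*(1/72) + 64/(((½)*(⅙)*(-5 + 6 + 36)))) = 14742 + (13/36 + 64/(((½)*(⅙)*37))) = 14742 + (13/36 + 64/(37/12)) = 14742 + (13/36 + 64*(12/37)) = 14742 + (13/36 + 768/37) = 14742 + 28129/1332 = 19664473/1332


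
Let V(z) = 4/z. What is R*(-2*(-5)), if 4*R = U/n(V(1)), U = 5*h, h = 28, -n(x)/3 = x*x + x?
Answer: -35/6 ≈ -5.8333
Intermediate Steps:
n(x) = -3*x - 3*x**2 (n(x) = -3*(x*x + x) = -3*(x**2 + x) = -3*(x + x**2) = -3*x - 3*x**2)
U = 140 (U = 5*28 = 140)
R = -7/12 (R = (140/((-3*4/1*(1 + 4/1))))/4 = (140/((-3*4*1*(1 + 4*1))))/4 = (140/((-3*4*(1 + 4))))/4 = (140/((-3*4*5)))/4 = (140/(-60))/4 = (140*(-1/60))/4 = (1/4)*(-7/3) = -7/12 ≈ -0.58333)
R*(-2*(-5)) = -(-7)*(-5)/6 = -7/12*10 = -35/6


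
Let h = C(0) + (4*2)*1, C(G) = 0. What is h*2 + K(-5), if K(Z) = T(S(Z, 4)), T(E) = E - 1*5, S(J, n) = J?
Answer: 6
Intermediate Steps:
T(E) = -5 + E (T(E) = E - 5 = -5 + E)
K(Z) = -5 + Z
h = 8 (h = 0 + (4*2)*1 = 0 + 8*1 = 0 + 8 = 8)
h*2 + K(-5) = 8*2 + (-5 - 5) = 16 - 10 = 6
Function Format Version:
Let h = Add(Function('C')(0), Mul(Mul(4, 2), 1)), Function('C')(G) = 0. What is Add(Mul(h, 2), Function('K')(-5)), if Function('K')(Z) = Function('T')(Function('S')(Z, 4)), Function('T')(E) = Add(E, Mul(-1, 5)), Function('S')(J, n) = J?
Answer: 6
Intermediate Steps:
Function('T')(E) = Add(-5, E) (Function('T')(E) = Add(E, -5) = Add(-5, E))
Function('K')(Z) = Add(-5, Z)
h = 8 (h = Add(0, Mul(Mul(4, 2), 1)) = Add(0, Mul(8, 1)) = Add(0, 8) = 8)
Add(Mul(h, 2), Function('K')(-5)) = Add(Mul(8, 2), Add(-5, -5)) = Add(16, -10) = 6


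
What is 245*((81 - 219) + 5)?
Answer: -32585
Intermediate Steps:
245*((81 - 219) + 5) = 245*(-138 + 5) = 245*(-133) = -32585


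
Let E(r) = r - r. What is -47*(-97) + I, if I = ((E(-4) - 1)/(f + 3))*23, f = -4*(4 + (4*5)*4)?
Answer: 1518170/333 ≈ 4559.1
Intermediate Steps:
E(r) = 0
f = -336 (f = -4*(4 + 20*4) = -4*(4 + 80) = -4*84 = -336)
I = 23/333 (I = ((0 - 1)/(-336 + 3))*23 = -1/(-333)*23 = -1*(-1/333)*23 = (1/333)*23 = 23/333 ≈ 0.069069)
-47*(-97) + I = -47*(-97) + 23/333 = 4559 + 23/333 = 1518170/333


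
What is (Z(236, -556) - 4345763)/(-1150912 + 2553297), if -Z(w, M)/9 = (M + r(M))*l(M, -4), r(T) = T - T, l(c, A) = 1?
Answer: -4340759/1402385 ≈ -3.0953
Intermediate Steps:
r(T) = 0
Z(w, M) = -9*M (Z(w, M) = -9*(M + 0) = -9*M)
(Z(236, -556) - 4345763)/(-1150912 + 2553297) = (-9*(-556) - 4345763)/(-1150912 + 2553297) = (5004 - 4345763)/1402385 = -4340759*1/1402385 = -4340759/1402385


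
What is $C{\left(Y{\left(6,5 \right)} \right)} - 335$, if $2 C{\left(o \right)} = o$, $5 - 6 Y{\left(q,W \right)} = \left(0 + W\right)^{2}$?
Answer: $- \frac{1010}{3} \approx -336.67$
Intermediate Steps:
$Y{\left(q,W \right)} = \frac{5}{6} - \frac{W^{2}}{6}$ ($Y{\left(q,W \right)} = \frac{5}{6} - \frac{\left(0 + W\right)^{2}}{6} = \frac{5}{6} - \frac{W^{2}}{6}$)
$C{\left(o \right)} = \frac{o}{2}$
$C{\left(Y{\left(6,5 \right)} \right)} - 335 = \frac{\frac{5}{6} - \frac{5^{2}}{6}}{2} - 335 = \frac{\frac{5}{6} - \frac{25}{6}}{2} - 335 = \frac{1}{2} \left(- \frac{10}{3}\right) - 335 = - \frac{5}{3} - 335 = - \frac{1010}{3}$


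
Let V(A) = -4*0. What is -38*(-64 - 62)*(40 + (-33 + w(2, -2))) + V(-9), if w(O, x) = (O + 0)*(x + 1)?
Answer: 23940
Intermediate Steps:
w(O, x) = O*(1 + x)
V(A) = 0
-38*(-64 - 62)*(40 + (-33 + w(2, -2))) + V(-9) = -38*(-64 - 62)*(40 + (-33 + 2*(1 - 2))) + 0 = -(-4788)*(40 + (-33 + 2*(-1))) + 0 = -(-4788)*(40 + (-33 - 2)) + 0 = -(-4788)*(40 - 35) + 0 = -(-4788)*5 + 0 = -38*(-630) + 0 = 23940 + 0 = 23940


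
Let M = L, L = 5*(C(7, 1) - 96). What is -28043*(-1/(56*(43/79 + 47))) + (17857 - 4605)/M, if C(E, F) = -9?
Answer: -25782369/1752800 ≈ -14.709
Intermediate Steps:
L = -525 (L = 5*(-9 - 96) = 5*(-105) = -525)
M = -525
-28043*(-1/(56*(43/79 + 47))) + (17857 - 4605)/M = -28043*(-1/(56*(43/79 + 47))) + (17857 - 4605)/(-525) = -28043*(-1/(56*(43*(1/79) + 47))) + 13252*(-1/525) = -28043*(-1/(56*(43/79 + 47))) - 13252/525 = -28043/((-56*3756/79)) - 13252/525 = -28043/(-210336/79) - 13252/525 = -28043*(-79/210336) - 13252/525 = 2215397/210336 - 13252/525 = -25782369/1752800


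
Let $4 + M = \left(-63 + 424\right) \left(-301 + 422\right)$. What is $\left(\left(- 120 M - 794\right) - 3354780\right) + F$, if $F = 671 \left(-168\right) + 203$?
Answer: $-8709339$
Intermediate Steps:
$M = 43677$ ($M = -4 + \left(-63 + 424\right) \left(-301 + 422\right) = -4 + 361 \cdot 121 = -4 + 43681 = 43677$)
$F = -112525$ ($F = -112728 + 203 = -112525$)
$\left(\left(- 120 M - 794\right) - 3354780\right) + F = \left(\left(\left(-120\right) 43677 - 794\right) - 3354780\right) - 112525 = \left(\left(-5241240 - 794\right) - 3354780\right) - 112525 = \left(-5242034 - 3354780\right) - 112525 = -8596814 - 112525 = -8709339$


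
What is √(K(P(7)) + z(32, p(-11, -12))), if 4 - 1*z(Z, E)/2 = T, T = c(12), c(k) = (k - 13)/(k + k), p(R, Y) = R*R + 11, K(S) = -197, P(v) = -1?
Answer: I*√6801/6 ≈ 13.745*I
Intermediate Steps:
p(R, Y) = 11 + R² (p(R, Y) = R² + 11 = 11 + R²)
c(k) = (-13 + k)/(2*k) (c(k) = (-13 + k)/((2*k)) = (-13 + k)*(1/(2*k)) = (-13 + k)/(2*k))
T = -1/24 (T = (½)*(-13 + 12)/12 = (½)*(1/12)*(-1) = -1/24 ≈ -0.041667)
z(Z, E) = 97/12 (z(Z, E) = 8 - 2*(-1/24) = 8 + 1/12 = 97/12)
√(K(P(7)) + z(32, p(-11, -12))) = √(-197 + 97/12) = √(-2267/12) = I*√6801/6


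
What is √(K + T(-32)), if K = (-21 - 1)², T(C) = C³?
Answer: 2*I*√8071 ≈ 179.68*I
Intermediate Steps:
K = 484 (K = (-22)² = 484)
√(K + T(-32)) = √(484 + (-32)³) = √(484 - 32768) = √(-32284) = 2*I*√8071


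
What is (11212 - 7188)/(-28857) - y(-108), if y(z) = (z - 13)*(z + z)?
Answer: -754210576/28857 ≈ -26136.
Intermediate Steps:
y(z) = 2*z*(-13 + z) (y(z) = (-13 + z)*(2*z) = 2*z*(-13 + z))
(11212 - 7188)/(-28857) - y(-108) = (11212 - 7188)/(-28857) - 2*(-108)*(-13 - 108) = 4024*(-1/28857) - 2*(-108)*(-121) = -4024/28857 - 1*26136 = -4024/28857 - 26136 = -754210576/28857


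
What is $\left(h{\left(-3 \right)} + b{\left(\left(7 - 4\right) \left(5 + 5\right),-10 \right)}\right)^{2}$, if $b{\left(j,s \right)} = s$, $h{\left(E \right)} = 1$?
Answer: $81$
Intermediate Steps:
$\left(h{\left(-3 \right)} + b{\left(\left(7 - 4\right) \left(5 + 5\right),-10 \right)}\right)^{2} = \left(1 - 10\right)^{2} = \left(-9\right)^{2} = 81$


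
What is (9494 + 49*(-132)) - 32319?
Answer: -29293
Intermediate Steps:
(9494 + 49*(-132)) - 32319 = (9494 - 6468) - 32319 = 3026 - 32319 = -29293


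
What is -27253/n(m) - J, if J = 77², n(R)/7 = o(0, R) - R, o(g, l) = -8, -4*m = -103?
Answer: -5493893/945 ≈ -5813.6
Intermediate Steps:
m = 103/4 (m = -¼*(-103) = 103/4 ≈ 25.750)
n(R) = -56 - 7*R (n(R) = 7*(-8 - R) = -56 - 7*R)
J = 5929
-27253/n(m) - J = -27253/(-56 - 7*103/4) - 1*5929 = -27253/(-56 - 721/4) - 5929 = -27253/(-945/4) - 5929 = -27253*(-4/945) - 5929 = 109012/945 - 5929 = -5493893/945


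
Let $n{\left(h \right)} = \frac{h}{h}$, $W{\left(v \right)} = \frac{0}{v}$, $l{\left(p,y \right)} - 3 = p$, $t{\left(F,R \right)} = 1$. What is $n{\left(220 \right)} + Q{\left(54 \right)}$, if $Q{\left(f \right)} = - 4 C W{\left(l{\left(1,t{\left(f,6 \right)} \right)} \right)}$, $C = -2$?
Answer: $1$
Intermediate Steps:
$l{\left(p,y \right)} = 3 + p$
$W{\left(v \right)} = 0$
$n{\left(h \right)} = 1$
$Q{\left(f \right)} = 0$ ($Q{\left(f \right)} = \left(-4\right) \left(-2\right) 0 = 8 \cdot 0 = 0$)
$n{\left(220 \right)} + Q{\left(54 \right)} = 1 + 0 = 1$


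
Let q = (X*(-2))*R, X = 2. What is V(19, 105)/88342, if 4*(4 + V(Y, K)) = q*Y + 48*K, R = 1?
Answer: 1237/88342 ≈ 0.014002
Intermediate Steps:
q = -4 (q = (2*(-2))*1 = -4*1 = -4)
V(Y, K) = -4 - Y + 12*K (V(Y, K) = -4 + (-4*Y + 48*K)/4 = -4 + (-Y + 12*K) = -4 - Y + 12*K)
V(19, 105)/88342 = (-4 - 1*19 + 12*105)/88342 = (-4 - 19 + 1260)*(1/88342) = 1237*(1/88342) = 1237/88342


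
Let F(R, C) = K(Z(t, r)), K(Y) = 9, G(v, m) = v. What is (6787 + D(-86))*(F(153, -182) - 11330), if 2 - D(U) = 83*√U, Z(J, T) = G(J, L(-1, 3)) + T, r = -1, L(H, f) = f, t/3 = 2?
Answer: -76858269 + 939643*I*√86 ≈ -7.6858e+7 + 8.7139e+6*I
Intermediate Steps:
t = 6 (t = 3*2 = 6)
Z(J, T) = J + T
F(R, C) = 9
D(U) = 2 - 83*√U
(6787 + D(-86))*(F(153, -182) - 11330) = (6787 + (2 - 83*I*√86))*(9 - 11330) = (6787 + (2 - 83*I*√86))*(-11321) = (6789 - 83*I*√86)*(-11321) = -76858269 + 939643*I*√86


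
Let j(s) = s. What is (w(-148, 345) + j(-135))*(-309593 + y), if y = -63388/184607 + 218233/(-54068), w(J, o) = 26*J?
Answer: 1758320390741182827/1425904468 ≈ 1.2331e+9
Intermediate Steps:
y = -43714601815/9981331276 (y = -63388*1/184607 + 218233*(-1/54068) = -63388/184607 - 218233/54068 = -43714601815/9981331276 ≈ -4.3796)
(w(-148, 345) + j(-135))*(-309593 + y) = (26*(-148) - 135)*(-309593 - 43714601815/9981331276) = (-3848 - 135)*(-3090194008332483/9981331276) = -3983*(-3090194008332483/9981331276) = 1758320390741182827/1425904468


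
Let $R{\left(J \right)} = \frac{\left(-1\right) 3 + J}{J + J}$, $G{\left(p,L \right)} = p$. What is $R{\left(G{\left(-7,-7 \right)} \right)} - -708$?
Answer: $\frac{4961}{7} \approx 708.71$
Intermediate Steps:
$R{\left(J \right)} = \frac{-3 + J}{2 J}$
$R{\left(G{\left(-7,-7 \right)} \right)} - -708 = \frac{-3 - 7}{2 \left(-7\right)} - -708 = \frac{1}{2} \left(- \frac{1}{7}\right) \left(-10\right) + 708 = \frac{5}{7} + 708 = \frac{4961}{7}$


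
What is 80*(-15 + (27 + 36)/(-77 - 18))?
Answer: -23808/19 ≈ -1253.1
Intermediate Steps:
80*(-15 + (27 + 36)/(-77 - 18)) = 80*(-15 + 63/(-95)) = 80*(-15 + 63*(-1/95)) = 80*(-15 - 63/95) = 80*(-1488/95) = -23808/19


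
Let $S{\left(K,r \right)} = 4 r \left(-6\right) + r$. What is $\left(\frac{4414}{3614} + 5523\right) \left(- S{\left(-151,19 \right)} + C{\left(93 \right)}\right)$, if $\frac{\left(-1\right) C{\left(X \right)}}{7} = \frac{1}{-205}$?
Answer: $\frac{894331354656}{370435} \approx 2.4143 \cdot 10^{6}$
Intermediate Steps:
$C{\left(X \right)} = \frac{7}{205}$ ($C{\left(X \right)} = - \frac{7}{-205} = \left(-7\right) \left(- \frac{1}{205}\right) = \frac{7}{205}$)
$S{\left(K,r \right)} = - 23 r$ ($S{\left(K,r \right)} = - 24 r + r = - 23 r$)
$\left(\frac{4414}{3614} + 5523\right) \left(- S{\left(-151,19 \right)} + C{\left(93 \right)}\right) = \left(\frac{4414}{3614} + 5523\right) \left(- \left(-23\right) 19 + \frac{7}{205}\right) = \left(4414 \cdot \frac{1}{3614} + 5523\right) \left(\left(-1\right) \left(-437\right) + \frac{7}{205}\right) = \left(\frac{2207}{1807} + 5523\right) \left(437 + \frac{7}{205}\right) = \frac{9982268}{1807} \cdot \frac{89592}{205} = \frac{894331354656}{370435}$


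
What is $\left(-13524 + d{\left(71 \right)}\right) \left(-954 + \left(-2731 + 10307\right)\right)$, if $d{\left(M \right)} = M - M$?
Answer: $-89555928$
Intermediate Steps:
$d{\left(M \right)} = 0$
$\left(-13524 + d{\left(71 \right)}\right) \left(-954 + \left(-2731 + 10307\right)\right) = \left(-13524 + 0\right) \left(-954 + \left(-2731 + 10307\right)\right) = - 13524 \left(-954 + 7576\right) = \left(-13524\right) 6622 = -89555928$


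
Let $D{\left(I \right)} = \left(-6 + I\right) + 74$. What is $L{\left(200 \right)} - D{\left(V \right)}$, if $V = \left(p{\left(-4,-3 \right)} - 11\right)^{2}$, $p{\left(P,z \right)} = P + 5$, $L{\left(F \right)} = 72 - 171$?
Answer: $-267$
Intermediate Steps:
$L{\left(F \right)} = -99$
$p{\left(P,z \right)} = 5 + P$
$V = 100$ ($V = \left(\left(5 - 4\right) - 11\right)^{2} = \left(1 - 11\right)^{2} = \left(-10\right)^{2} = 100$)
$D{\left(I \right)} = 68 + I$
$L{\left(200 \right)} - D{\left(V \right)} = -99 - \left(68 + 100\right) = -99 - 168 = -267$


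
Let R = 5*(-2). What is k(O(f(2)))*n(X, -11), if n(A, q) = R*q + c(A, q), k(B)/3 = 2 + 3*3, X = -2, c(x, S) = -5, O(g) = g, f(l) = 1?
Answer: 3465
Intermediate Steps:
R = -10
k(B) = 33 (k(B) = 3*(2 + 3*3) = 3*(2 + 9) = 3*11 = 33)
n(A, q) = -5 - 10*q (n(A, q) = -10*q - 5 = -5 - 10*q)
k(O(f(2)))*n(X, -11) = 33*(-5 - 10*(-11)) = 33*(-5 + 110) = 33*105 = 3465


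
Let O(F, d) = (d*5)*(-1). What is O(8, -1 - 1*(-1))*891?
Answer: 0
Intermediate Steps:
O(F, d) = -5*d (O(F, d) = (5*d)*(-1) = -5*d)
O(8, -1 - 1*(-1))*891 = -5*(-1 - 1*(-1))*891 = -5*(-1 + 1)*891 = -5*0*891 = 0*891 = 0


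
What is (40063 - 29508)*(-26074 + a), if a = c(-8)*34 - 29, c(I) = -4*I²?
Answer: -367387885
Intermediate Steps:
a = -8733 (a = -4*(-8)²*34 - 29 = -4*64*34 - 29 = -256*34 - 29 = -8704 - 29 = -8733)
(40063 - 29508)*(-26074 + a) = (40063 - 29508)*(-26074 - 8733) = 10555*(-34807) = -367387885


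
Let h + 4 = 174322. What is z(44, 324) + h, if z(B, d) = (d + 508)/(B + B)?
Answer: 1917602/11 ≈ 1.7433e+5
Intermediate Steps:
h = 174318 (h = -4 + 174322 = 174318)
z(B, d) = (508 + d)/(2*B) (z(B, d) = (508 + d)/((2*B)) = (508 + d)*(1/(2*B)) = (508 + d)/(2*B))
z(44, 324) + h = (½)*(508 + 324)/44 + 174318 = (½)*(1/44)*832 + 174318 = 104/11 + 174318 = 1917602/11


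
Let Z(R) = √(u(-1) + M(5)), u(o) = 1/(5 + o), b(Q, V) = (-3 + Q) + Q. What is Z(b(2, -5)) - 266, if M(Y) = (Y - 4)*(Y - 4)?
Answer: -266 + √5/2 ≈ -264.88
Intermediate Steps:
M(Y) = (-4 + Y)² (M(Y) = (-4 + Y)*(-4 + Y) = (-4 + Y)²)
b(Q, V) = -3 + 2*Q
Z(R) = √5/2 (Z(R) = √(1/(5 - 1) + (-4 + 5)²) = √(1/4 + 1²) = √(¼ + 1) = √(5/4) = √5/2)
Z(b(2, -5)) - 266 = √5/2 - 266 = -266 + √5/2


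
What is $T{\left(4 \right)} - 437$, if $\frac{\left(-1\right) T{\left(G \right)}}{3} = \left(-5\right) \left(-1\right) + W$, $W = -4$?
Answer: $-440$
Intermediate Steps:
$T{\left(G \right)} = -3$ ($T{\left(G \right)} = - 3 \left(\left(-5\right) \left(-1\right) - 4\right) = - 3 \left(5 - 4\right) = \left(-3\right) 1 = -3$)
$T{\left(4 \right)} - 437 = -3 - 437 = -440$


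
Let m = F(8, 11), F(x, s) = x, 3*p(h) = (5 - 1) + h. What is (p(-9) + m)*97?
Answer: 1843/3 ≈ 614.33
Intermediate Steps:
p(h) = 4/3 + h/3 (p(h) = ((5 - 1) + h)/3 = (4 + h)/3 = 4/3 + h/3)
m = 8
(p(-9) + m)*97 = ((4/3 + (1/3)*(-9)) + 8)*97 = ((4/3 - 3) + 8)*97 = (-5/3 + 8)*97 = (19/3)*97 = 1843/3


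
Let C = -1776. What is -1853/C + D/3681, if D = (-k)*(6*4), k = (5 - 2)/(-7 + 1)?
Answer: 253415/242128 ≈ 1.0466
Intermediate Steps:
k = -½ (k = 3/(-6) = 3*(-⅙) = -½ ≈ -0.50000)
D = 12 (D = (-1*(-½))*(6*4) = (½)*24 = 12)
-1853/C + D/3681 = -1853/(-1776) + 12/3681 = -1853*(-1/1776) + 12*(1/3681) = 1853/1776 + 4/1227 = 253415/242128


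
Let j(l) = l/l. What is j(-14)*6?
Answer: 6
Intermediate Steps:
j(l) = 1
j(-14)*6 = 1*6 = 6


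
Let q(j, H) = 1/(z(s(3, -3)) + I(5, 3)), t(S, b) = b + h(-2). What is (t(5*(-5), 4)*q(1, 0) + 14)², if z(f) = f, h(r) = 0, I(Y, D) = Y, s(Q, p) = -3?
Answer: 256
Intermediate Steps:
t(S, b) = b (t(S, b) = b + 0 = b)
q(j, H) = ½ (q(j, H) = 1/(-3 + 5) = 1/2 = ½)
(t(5*(-5), 4)*q(1, 0) + 14)² = (4*(½) + 14)² = (2 + 14)² = 16² = 256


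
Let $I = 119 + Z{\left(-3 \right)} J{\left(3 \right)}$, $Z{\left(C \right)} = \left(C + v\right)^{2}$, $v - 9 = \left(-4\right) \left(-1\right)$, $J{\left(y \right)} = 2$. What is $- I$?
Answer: $-319$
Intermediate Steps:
$v = 13$ ($v = 9 - -4 = 9 + 4 = 13$)
$Z{\left(C \right)} = \left(13 + C\right)^{2}$ ($Z{\left(C \right)} = \left(C + 13\right)^{2} = \left(13 + C\right)^{2}$)
$I = 319$ ($I = 119 + \left(13 - 3\right)^{2} \cdot 2 = 119 + 10^{2} \cdot 2 = 119 + 100 \cdot 2 = 119 + 200 = 319$)
$- I = \left(-1\right) 319 = -319$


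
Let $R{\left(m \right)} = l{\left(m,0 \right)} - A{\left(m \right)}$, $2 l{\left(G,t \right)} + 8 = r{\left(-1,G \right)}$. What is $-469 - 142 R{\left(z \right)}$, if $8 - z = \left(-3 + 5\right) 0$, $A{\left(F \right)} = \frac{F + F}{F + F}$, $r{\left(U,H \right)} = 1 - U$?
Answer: $99$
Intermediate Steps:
$l{\left(G,t \right)} = -3$ ($l{\left(G,t \right)} = -4 + \frac{1 - -1}{2} = -4 + \frac{1 + 1}{2} = -4 + \frac{1}{2} \cdot 2 = -4 + 1 = -3$)
$A{\left(F \right)} = 1$ ($A{\left(F \right)} = \frac{2 F}{2 F} = 2 F \frac{1}{2 F} = 1$)
$z = 8$ ($z = 8 - \left(-3 + 5\right) 0 = 8 - 2 \cdot 0 = 8 - 0 = 8 + 0 = 8$)
$R{\left(m \right)} = -4$ ($R{\left(m \right)} = -3 - 1 = -4$)
$-469 - 142 R{\left(z \right)} = -469 - -568 = -469 + 568 = 99$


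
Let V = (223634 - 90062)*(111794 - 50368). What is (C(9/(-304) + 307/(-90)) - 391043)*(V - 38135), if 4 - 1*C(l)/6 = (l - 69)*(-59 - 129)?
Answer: -2210831380821892081/570 ≈ -3.8787e+15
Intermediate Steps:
C(l) = -77808 + 1128*l (C(l) = 24 - 6*(l - 69)*(-59 - 129) = 24 - 6*(-69 + l)*(-188) = 24 - 6*(12972 - 188*l) = 24 + (-77832 + 1128*l) = -77808 + 1128*l)
V = 8204793672 (V = 133572*61426 = 8204793672)
(C(9/(-304) + 307/(-90)) - 391043)*(V - 38135) = ((-77808 + 1128*(9/(-304) + 307/(-90))) - 391043)*(8204793672 - 38135) = ((-77808 + 1128*(9*(-1/304) + 307*(-1/90))) - 391043)*8204755537 = ((-77808 + 1128*(-9/304 - 307/90)) - 391043)*8204755537 = ((-77808 + 1128*(-47069/13680)) - 391043)*8204755537 = ((-77808 - 2212243/570) - 391043)*8204755537 = (-46562803/570 - 391043)*8204755537 = -269457313/570*8204755537 = -2210831380821892081/570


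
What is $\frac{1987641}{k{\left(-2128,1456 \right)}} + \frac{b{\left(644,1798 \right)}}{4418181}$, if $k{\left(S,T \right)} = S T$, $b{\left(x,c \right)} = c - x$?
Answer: $- \frac{8778182184349}{13689150628608} \approx -0.64125$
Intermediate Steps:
$\frac{1987641}{k{\left(-2128,1456 \right)}} + \frac{b{\left(644,1798 \right)}}{4418181} = \frac{1987641}{\left(-2128\right) 1456} + \frac{1798 - 644}{4418181} = \frac{1987641}{-3098368} + \left(1798 - 644\right) \frac{1}{4418181} = 1987641 \left(- \frac{1}{3098368}\right) + 1154 \cdot \frac{1}{4418181} = - \frac{1987641}{3098368} + \frac{1154}{4418181} = - \frac{8778182184349}{13689150628608}$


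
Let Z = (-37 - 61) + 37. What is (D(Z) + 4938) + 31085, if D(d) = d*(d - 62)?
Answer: 43526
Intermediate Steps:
Z = -61 (Z = -98 + 37 = -61)
D(d) = d*(-62 + d)
(D(Z) + 4938) + 31085 = (-61*(-62 - 61) + 4938) + 31085 = (-61*(-123) + 4938) + 31085 = (7503 + 4938) + 31085 = 12441 + 31085 = 43526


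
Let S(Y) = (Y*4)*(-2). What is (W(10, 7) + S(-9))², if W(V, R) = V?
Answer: 6724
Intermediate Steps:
S(Y) = -8*Y (S(Y) = (4*Y)*(-2) = -8*Y)
(W(10, 7) + S(-9))² = (10 - 8*(-9))² = (10 + 72)² = 82² = 6724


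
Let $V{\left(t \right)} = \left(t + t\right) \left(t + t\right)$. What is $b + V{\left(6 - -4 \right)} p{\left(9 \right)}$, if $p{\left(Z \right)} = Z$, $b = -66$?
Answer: $3534$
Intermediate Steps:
$V{\left(t \right)} = 4 t^{2}$ ($V{\left(t \right)} = 2 t 2 t = 4 t^{2}$)
$b + V{\left(6 - -4 \right)} p{\left(9 \right)} = -66 + 4 \left(6 - -4\right)^{2} \cdot 9 = -66 + 4 \left(6 + 4\right)^{2} \cdot 9 = -66 + 4 \cdot 10^{2} \cdot 9 = -66 + 4 \cdot 100 \cdot 9 = -66 + 400 \cdot 9 = -66 + 3600 = 3534$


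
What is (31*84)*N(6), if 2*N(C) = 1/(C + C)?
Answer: 217/2 ≈ 108.50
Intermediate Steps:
N(C) = 1/(4*C) (N(C) = 1/(2*(C + C)) = 1/(2*((2*C))) = (1/(2*C))/2 = 1/(4*C))
(31*84)*N(6) = (31*84)*((¼)/6) = 2604*((¼)*(⅙)) = 2604*(1/24) = 217/2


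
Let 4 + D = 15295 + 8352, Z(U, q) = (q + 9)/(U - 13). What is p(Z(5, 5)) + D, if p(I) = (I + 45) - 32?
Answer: 94617/4 ≈ 23654.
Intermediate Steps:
Z(U, q) = (9 + q)/(-13 + U)
p(I) = 13 + I (p(I) = (45 + I) - 32 = 13 + I)
D = 23643 (D = -4 + (15295 + 8352) = -4 + 23647 = 23643)
p(Z(5, 5)) + D = (13 + (9 + 5)/(-13 + 5)) + 23643 = (13 + 14/(-8)) + 23643 = (13 - ⅛*14) + 23643 = (13 - 7/4) + 23643 = 45/4 + 23643 = 94617/4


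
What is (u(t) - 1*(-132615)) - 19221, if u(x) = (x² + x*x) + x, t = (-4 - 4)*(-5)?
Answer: 116634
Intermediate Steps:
t = 40 (t = -8*(-5) = 40)
u(x) = x + 2*x² (u(x) = (x² + x²) + x = 2*x² + x = x + 2*x²)
(u(t) - 1*(-132615)) - 19221 = (40*(1 + 2*40) - 1*(-132615)) - 19221 = (40*(1 + 80) + 132615) - 19221 = (40*81 + 132615) - 19221 = (3240 + 132615) - 19221 = 135855 - 19221 = 116634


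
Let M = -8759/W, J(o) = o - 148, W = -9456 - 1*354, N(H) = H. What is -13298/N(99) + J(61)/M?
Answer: -200970712/867141 ≈ -231.76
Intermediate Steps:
W = -9810 (W = -9456 - 354 = -9810)
J(o) = -148 + o
M = 8759/9810 (M = -8759/(-9810) = -8759*(-1/9810) = 8759/9810 ≈ 0.89286)
-13298/N(99) + J(61)/M = -13298/99 + (-148 + 61)/(8759/9810) = -13298*1/99 - 87*9810/8759 = -13298/99 - 853470/8759 = -200970712/867141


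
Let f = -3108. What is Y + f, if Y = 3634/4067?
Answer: -12636602/4067 ≈ -3107.1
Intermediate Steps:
Y = 3634/4067 (Y = 3634*(1/4067) = 3634/4067 ≈ 0.89353)
Y + f = 3634/4067 - 3108 = -12636602/4067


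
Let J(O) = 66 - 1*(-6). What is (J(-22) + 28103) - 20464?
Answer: 7711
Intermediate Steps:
J(O) = 72 (J(O) = 66 + 6 = 72)
(J(-22) + 28103) - 20464 = (72 + 28103) - 20464 = 28175 - 20464 = 7711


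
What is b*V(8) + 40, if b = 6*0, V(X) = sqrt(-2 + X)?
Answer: 40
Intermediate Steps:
b = 0
b*V(8) + 40 = 0*sqrt(-2 + 8) + 40 = 0*sqrt(6) + 40 = 0 + 40 = 40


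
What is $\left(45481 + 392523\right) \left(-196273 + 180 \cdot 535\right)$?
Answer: $-43788573892$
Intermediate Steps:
$\left(45481 + 392523\right) \left(-196273 + 180 \cdot 535\right) = 438004 \left(-196273 + 96300\right) = 438004 \left(-99973\right) = -43788573892$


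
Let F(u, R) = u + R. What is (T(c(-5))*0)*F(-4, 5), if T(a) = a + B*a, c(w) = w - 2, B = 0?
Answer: 0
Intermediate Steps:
F(u, R) = R + u
c(w) = -2 + w
T(a) = a (T(a) = a + 0*a = a + 0 = a)
(T(c(-5))*0)*F(-4, 5) = ((-2 - 5)*0)*(5 - 4) = -7*0*1 = 0*1 = 0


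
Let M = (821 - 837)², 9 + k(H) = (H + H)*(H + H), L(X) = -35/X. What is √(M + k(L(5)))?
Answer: √443 ≈ 21.048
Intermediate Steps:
k(H) = -9 + 4*H² (k(H) = -9 + (H + H)*(H + H) = -9 + (2*H)*(2*H) = -9 + 4*H²)
M = 256 (M = (-16)² = 256)
√(M + k(L(5))) = √(256 + (-9 + 4*(-35/5)²)) = √(256 + (-9 + 4*(-35*⅕)²)) = √(256 + (-9 + 4*(-7)²)) = √(256 + (-9 + 4*49)) = √(256 + (-9 + 196)) = √(256 + 187) = √443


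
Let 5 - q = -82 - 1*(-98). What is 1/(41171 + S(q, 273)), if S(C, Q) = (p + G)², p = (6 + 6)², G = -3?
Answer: 1/61052 ≈ 1.6379e-5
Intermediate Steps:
p = 144 (p = 12² = 144)
q = -11 (q = 5 - (-82 - 1*(-98)) = 5 - (-82 + 98) = 5 - 1*16 = 5 - 16 = -11)
S(C, Q) = 19881 (S(C, Q) = (144 - 3)² = 141² = 19881)
1/(41171 + S(q, 273)) = 1/(41171 + 19881) = 1/61052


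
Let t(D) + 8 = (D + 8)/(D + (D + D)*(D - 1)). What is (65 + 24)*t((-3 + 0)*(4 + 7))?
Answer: -1576457/2211 ≈ -713.01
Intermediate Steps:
t(D) = -8 + (8 + D)/(D + 2*D*(-1 + D)) (t(D) = -8 + (D + 8)/(D + (D + D)*(D - 1)) = -8 + (8 + D)/(D + (2*D)*(-1 + D)) = -8 + (8 + D)/(D + 2*D*(-1 + D)))
(65 + 24)*t((-3 + 0)*(4 + 7)) = (65 + 24)*((8 - 16*(-3 + 0)**2*(4 + 7)**2 + 9*((-3 + 0)*(4 + 7)))/((((-3 + 0)*(4 + 7)))*(-1 + 2*((-3 + 0)*(4 + 7))))) = 89*((8 - 16*(-3*11)**2 + 9*(-3*11))/(((-3*11))*(-1 + 2*(-3*11)))) = 89*((8 - 16*(-33)**2 + 9*(-33))/((-33)*(-1 + 2*(-33)))) = 89*(-(8 - 16*1089 - 297)/(33*(-1 - 66))) = 89*(-1/33*(8 - 17424 - 297)/(-67)) = 89*(-1/33*(-1/67)*(-17713)) = 89*(-17713/2211) = -1576457/2211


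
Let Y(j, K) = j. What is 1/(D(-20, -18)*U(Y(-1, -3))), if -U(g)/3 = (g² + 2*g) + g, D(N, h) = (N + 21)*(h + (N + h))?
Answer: -1/336 ≈ -0.0029762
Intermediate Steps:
D(N, h) = (21 + N)*(N + 2*h)
U(g) = -9*g - 3*g² (U(g) = -3*((g² + 2*g) + g) = -3*(g² + 3*g) = -9*g - 3*g²)
1/(D(-20, -18)*U(Y(-1, -3))) = 1/(((-20)² + 21*(-20) + 42*(-18) + 2*(-20)*(-18))*(-3*(-1)*(3 - 1))) = 1/((400 - 420 - 756 + 720)*(-3*(-1)*2)) = 1/(-56*6) = 1/(-336) = -1/336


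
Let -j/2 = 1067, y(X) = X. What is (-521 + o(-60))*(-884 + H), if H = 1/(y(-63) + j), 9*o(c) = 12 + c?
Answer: 1022217757/2197 ≈ 4.6528e+5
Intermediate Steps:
o(c) = 4/3 + c/9 (o(c) = (12 + c)/9 = 4/3 + c/9)
j = -2134 (j = -2*1067 = -2134)
H = -1/2197 (H = 1/(-63 - 2134) = 1/(-2197) = -1/2197 ≈ -0.00045517)
(-521 + o(-60))*(-884 + H) = (-521 + (4/3 + (1/9)*(-60)))*(-884 - 1/2197) = (-521 + (4/3 - 20/3))*(-1942149/2197) = (-521 - 16/3)*(-1942149/2197) = -1579/3*(-1942149/2197) = 1022217757/2197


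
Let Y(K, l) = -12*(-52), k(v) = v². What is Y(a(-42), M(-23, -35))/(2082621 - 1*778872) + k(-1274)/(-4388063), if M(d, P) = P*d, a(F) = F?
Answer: -704448520204/1906977582729 ≈ -0.36941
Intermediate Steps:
Y(K, l) = 624
Y(a(-42), M(-23, -35))/(2082621 - 1*778872) + k(-1274)/(-4388063) = 624/(2082621 - 1*778872) + (-1274)²/(-4388063) = 624/(2082621 - 778872) + 1623076*(-1/4388063) = 624/1303749 - 1623076/4388063 = 624*(1/1303749) - 1623076/4388063 = 208/434583 - 1623076/4388063 = -704448520204/1906977582729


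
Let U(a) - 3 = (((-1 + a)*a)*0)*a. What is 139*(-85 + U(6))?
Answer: -11398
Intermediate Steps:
U(a) = 3 (U(a) = 3 + (((-1 + a)*a)*0)*a = 3 + ((a*(-1 + a))*0)*a = 3 + 0*a = 3 + 0 = 3)
139*(-85 + U(6)) = 139*(-85 + 3) = 139*(-82) = -11398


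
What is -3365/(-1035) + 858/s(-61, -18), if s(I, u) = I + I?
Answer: -47750/12627 ≈ -3.7816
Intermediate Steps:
s(I, u) = 2*I
-3365/(-1035) + 858/s(-61, -18) = -3365/(-1035) + 858/((2*(-61))) = -3365*(-1/1035) + 858/(-122) = 673/207 + 858*(-1/122) = 673/207 - 429/61 = -47750/12627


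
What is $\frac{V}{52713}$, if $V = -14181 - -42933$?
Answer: $\frac{9584}{17571} \approx 0.54544$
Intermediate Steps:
$V = 28752$ ($V = -14181 + 42933 = 28752$)
$\frac{V}{52713} = \frac{28752}{52713} = 28752 \cdot \frac{1}{52713} = \frac{9584}{17571}$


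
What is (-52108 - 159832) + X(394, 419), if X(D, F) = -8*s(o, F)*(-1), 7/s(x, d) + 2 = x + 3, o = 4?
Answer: -1059644/5 ≈ -2.1193e+5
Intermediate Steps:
s(x, d) = 7/(1 + x) (s(x, d) = 7/(-2 + (x + 3)) = 7/(-2 + (3 + x)) = 7/(1 + x))
X(D, F) = 56/5 (X(D, F) = -56/(1 + 4)*(-1) = -56/5*(-1) = 56/5)
(-52108 - 159832) + X(394, 419) = (-52108 - 159832) + 56/5 = -211940 + 56/5 = -1059644/5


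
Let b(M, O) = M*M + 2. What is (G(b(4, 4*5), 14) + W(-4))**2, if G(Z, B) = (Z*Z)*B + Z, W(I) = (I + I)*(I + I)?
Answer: 21325924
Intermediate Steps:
W(I) = 4*I**2 (W(I) = (2*I)*(2*I) = 4*I**2)
b(M, O) = 2 + M**2 (b(M, O) = M**2 + 2 = 2 + M**2)
G(Z, B) = Z + B*Z**2 (G(Z, B) = Z**2*B + Z = B*Z**2 + Z = Z + B*Z**2)
(G(b(4, 4*5), 14) + W(-4))**2 = ((2 + 4**2)*(1 + 14*(2 + 4**2)) + 4*(-4)**2)**2 = ((2 + 16)*(1 + 14*(2 + 16)) + 4*16)**2 = (18*(1 + 14*18) + 64)**2 = (18*(1 + 252) + 64)**2 = (18*253 + 64)**2 = (4554 + 64)**2 = 4618**2 = 21325924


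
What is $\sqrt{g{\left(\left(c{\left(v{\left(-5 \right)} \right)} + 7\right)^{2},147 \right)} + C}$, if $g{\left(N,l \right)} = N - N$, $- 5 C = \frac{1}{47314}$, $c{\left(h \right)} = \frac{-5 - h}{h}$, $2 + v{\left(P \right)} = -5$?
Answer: $\frac{i \sqrt{236570}}{236570} \approx 0.002056 i$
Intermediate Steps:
$v{\left(P \right)} = -7$ ($v{\left(P \right)} = -2 - 5 = -7$)
$c{\left(h \right)} = \frac{-5 - h}{h}$
$C = - \frac{1}{236570}$ ($C = - \frac{1}{5 \cdot 47314} = \left(- \frac{1}{5}\right) \frac{1}{47314} = - \frac{1}{236570} \approx -4.2271 \cdot 10^{-6}$)
$g{\left(N,l \right)} = 0$
$\sqrt{g{\left(\left(c{\left(v{\left(-5 \right)} \right)} + 7\right)^{2},147 \right)} + C} = \sqrt{0 - \frac{1}{236570}} = \sqrt{- \frac{1}{236570}} = \frac{i \sqrt{236570}}{236570}$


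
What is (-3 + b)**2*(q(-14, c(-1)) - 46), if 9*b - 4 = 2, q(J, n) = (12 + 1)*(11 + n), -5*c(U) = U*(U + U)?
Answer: 2499/5 ≈ 499.80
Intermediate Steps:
c(U) = -2*U**2/5 (c(U) = -U*(U + U)/5 = -U*2*U/5 = -2*U**2/5)
q(J, n) = 143 + 13*n (q(J, n) = 13*(11 + n) = 143 + 13*n)
b = 2/3 (b = 4/9 + (1/9)*2 = 4/9 + 2/9 = 2/3 ≈ 0.66667)
(-3 + b)**2*(q(-14, c(-1)) - 46) = (-3 + 2/3)**2*((143 + 13*(-2/5*(-1)**2)) - 46) = (-7/3)**2*((143 + 13*(-2/5*1)) - 46) = 49*((143 + 13*(-2/5)) - 46)/9 = 49*((143 - 26/5) - 46)/9 = 49*(689/5 - 46)/9 = (49/9)*(459/5) = 2499/5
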